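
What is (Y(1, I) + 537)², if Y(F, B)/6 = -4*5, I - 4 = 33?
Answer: 173889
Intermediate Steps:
I = 37 (I = 4 + 33 = 37)
Y(F, B) = -120 (Y(F, B) = 6*(-4*5) = 6*(-20) = -120)
(Y(1, I) + 537)² = (-120 + 537)² = 417² = 173889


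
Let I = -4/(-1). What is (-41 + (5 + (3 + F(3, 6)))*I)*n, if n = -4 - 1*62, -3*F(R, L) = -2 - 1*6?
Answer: -110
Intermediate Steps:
F(R, L) = 8/3 (F(R, L) = -(-2 - 1*6)/3 = -(-2 - 6)/3 = -1/3*(-8) = 8/3)
I = 4 (I = -4*(-1) = 4)
n = -66 (n = -4 - 62 = -66)
(-41 + (5 + (3 + F(3, 6)))*I)*n = (-41 + (5 + (3 + 8/3))*4)*(-66) = (-41 + (5 + 17/3)*4)*(-66) = (-41 + (32/3)*4)*(-66) = (-41 + 128/3)*(-66) = (5/3)*(-66) = -110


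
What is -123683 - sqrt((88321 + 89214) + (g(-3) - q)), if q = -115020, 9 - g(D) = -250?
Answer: -123683 - sqrt(292814) ≈ -1.2422e+5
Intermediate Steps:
g(D) = 259 (g(D) = 9 - 1*(-250) = 9 + 250 = 259)
-123683 - sqrt((88321 + 89214) + (g(-3) - q)) = -123683 - sqrt((88321 + 89214) + (259 - 1*(-115020))) = -123683 - sqrt(177535 + (259 + 115020)) = -123683 - sqrt(177535 + 115279) = -123683 - sqrt(292814)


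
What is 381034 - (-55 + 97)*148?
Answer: 374818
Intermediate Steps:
381034 - (-55 + 97)*148 = 381034 - 42*148 = 381034 - 1*6216 = 381034 - 6216 = 374818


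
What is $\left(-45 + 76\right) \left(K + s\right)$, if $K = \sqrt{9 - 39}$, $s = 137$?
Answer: $4247 + 31 i \sqrt{30} \approx 4247.0 + 169.79 i$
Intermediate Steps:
$K = i \sqrt{30}$ ($K = \sqrt{-30} = i \sqrt{30} \approx 5.4772 i$)
$\left(-45 + 76\right) \left(K + s\right) = \left(-45 + 76\right) \left(i \sqrt{30} + 137\right) = 31 \left(137 + i \sqrt{30}\right) = 4247 + 31 i \sqrt{30}$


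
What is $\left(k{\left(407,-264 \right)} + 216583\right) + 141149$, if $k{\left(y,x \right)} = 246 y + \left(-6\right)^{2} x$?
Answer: $448350$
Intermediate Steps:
$k{\left(y,x \right)} = 36 x + 246 y$ ($k{\left(y,x \right)} = 246 y + 36 x = 36 x + 246 y$)
$\left(k{\left(407,-264 \right)} + 216583\right) + 141149 = \left(\left(36 \left(-264\right) + 246 \cdot 407\right) + 216583\right) + 141149 = \left(\left(-9504 + 100122\right) + 216583\right) + 141149 = \left(90618 + 216583\right) + 141149 = 307201 + 141149 = 448350$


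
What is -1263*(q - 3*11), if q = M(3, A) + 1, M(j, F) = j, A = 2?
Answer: 36627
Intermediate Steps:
q = 4 (q = 3 + 1 = 4)
-1263*(q - 3*11) = -1263*(4 - 3*11) = -1263*(4 - 33) = -1263*(-29) = 36627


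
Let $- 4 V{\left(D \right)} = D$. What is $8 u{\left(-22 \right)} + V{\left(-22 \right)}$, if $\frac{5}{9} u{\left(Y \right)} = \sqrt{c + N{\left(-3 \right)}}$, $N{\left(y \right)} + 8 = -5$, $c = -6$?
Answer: $\frac{11}{2} + \frac{72 i \sqrt{19}}{5} \approx 5.5 + 62.768 i$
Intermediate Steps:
$V{\left(D \right)} = - \frac{D}{4}$
$N{\left(y \right)} = -13$ ($N{\left(y \right)} = -8 - 5 = -13$)
$u{\left(Y \right)} = \frac{9 i \sqrt{19}}{5}$ ($u{\left(Y \right)} = \frac{9 \sqrt{-6 - 13}}{5} = \frac{9 \sqrt{-19}}{5} = \frac{9 i \sqrt{19}}{5}$)
$8 u{\left(-22 \right)} + V{\left(-22 \right)} = 8 \frac{9 i \sqrt{19}}{5} - - \frac{11}{2} = \frac{72 i \sqrt{19}}{5} + \frac{11}{2} = \frac{11}{2} + \frac{72 i \sqrt{19}}{5}$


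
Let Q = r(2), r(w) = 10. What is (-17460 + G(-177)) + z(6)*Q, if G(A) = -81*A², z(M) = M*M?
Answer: -2554749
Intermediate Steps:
z(M) = M²
Q = 10
(-17460 + G(-177)) + z(6)*Q = (-17460 - 81*(-177)²) + 6²*10 = (-17460 - 81*31329) + 36*10 = (-17460 - 2537649) + 360 = -2555109 + 360 = -2554749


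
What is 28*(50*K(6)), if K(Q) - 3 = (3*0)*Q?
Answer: 4200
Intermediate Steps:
K(Q) = 3 (K(Q) = 3 + (3*0)*Q = 3 + 0*Q = 3 + 0 = 3)
28*(50*K(6)) = 28*(50*3) = 28*150 = 4200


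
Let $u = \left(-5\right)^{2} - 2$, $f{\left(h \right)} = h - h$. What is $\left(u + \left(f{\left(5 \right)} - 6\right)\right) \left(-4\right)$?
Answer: $-68$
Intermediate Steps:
$f{\left(h \right)} = 0$
$u = 23$ ($u = 25 - 2 = 23$)
$\left(u + \left(f{\left(5 \right)} - 6\right)\right) \left(-4\right) = \left(23 + \left(0 - 6\right)\right) \left(-4\right) = \left(23 - 6\right) \left(-4\right) = 17 \left(-4\right) = -68$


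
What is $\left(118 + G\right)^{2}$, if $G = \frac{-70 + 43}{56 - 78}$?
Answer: $\frac{6880129}{484} \approx 14215.0$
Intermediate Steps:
$G = \frac{27}{22}$ ($G = - \frac{27}{-22} = \left(-27\right) \left(- \frac{1}{22}\right) = \frac{27}{22} \approx 1.2273$)
$\left(118 + G\right)^{2} = \left(118 + \frac{27}{22}\right)^{2} = \left(\frac{2623}{22}\right)^{2} = \frac{6880129}{484}$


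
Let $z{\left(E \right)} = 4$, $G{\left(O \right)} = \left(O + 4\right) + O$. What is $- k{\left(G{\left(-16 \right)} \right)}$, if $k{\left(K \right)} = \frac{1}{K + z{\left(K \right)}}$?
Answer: $\frac{1}{24} \approx 0.041667$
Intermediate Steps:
$G{\left(O \right)} = 4 + 2 O$ ($G{\left(O \right)} = \left(4 + O\right) + O = 4 + 2 O$)
$k{\left(K \right)} = \frac{1}{4 + K}$ ($k{\left(K \right)} = \frac{1}{K + 4} = \frac{1}{4 + K}$)
$- k{\left(G{\left(-16 \right)} \right)} = - \frac{1}{4 + \left(4 + 2 \left(-16\right)\right)} = - \frac{1}{4 + \left(4 - 32\right)} = - \frac{1}{4 - 28} = - \frac{1}{-24} = \left(-1\right) \left(- \frac{1}{24}\right) = \frac{1}{24}$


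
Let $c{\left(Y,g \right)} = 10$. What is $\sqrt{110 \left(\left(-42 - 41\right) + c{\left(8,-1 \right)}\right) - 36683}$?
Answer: $i \sqrt{44713} \approx 211.45 i$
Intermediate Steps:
$\sqrt{110 \left(\left(-42 - 41\right) + c{\left(8,-1 \right)}\right) - 36683} = \sqrt{110 \left(\left(-42 - 41\right) + 10\right) - 36683} = \sqrt{110 \left(-83 + 10\right) - 36683} = \sqrt{110 \left(-73\right) - 36683} = \sqrt{-8030 - 36683} = \sqrt{-44713} = i \sqrt{44713}$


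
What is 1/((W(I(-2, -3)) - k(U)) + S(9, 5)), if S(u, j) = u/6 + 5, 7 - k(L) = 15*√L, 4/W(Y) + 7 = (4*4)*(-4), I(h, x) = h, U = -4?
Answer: -11218/18153841 - 604920*I/18153841 ≈ -0.00061794 - 0.033322*I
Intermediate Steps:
W(Y) = -4/71 (W(Y) = 4/(-7 + (4*4)*(-4)) = 4/(-7 + 16*(-4)) = 4/(-7 - 64) = 4/(-71) = 4*(-1/71) = -4/71)
k(L) = 7 - 15*√L
S(u, j) = 5 + u/6 (S(u, j) = u*(⅙) + 5 = u/6 + 5 = 5 + u/6)
1/((W(I(-2, -3)) - k(U)) + S(9, 5)) = 1/((-4/71 - (7 - 30*I)) + (5 + (⅙)*9)) = 1/((-4/71 - (7 - 30*I)) + (5 + 3/2)) = 1/((-4/71 - (7 - 30*I)) + 13/2) = 1/((-4/71 + (-7 + 30*I)) + 13/2) = 1/((-501/71 + 30*I) + 13/2) = 1/(-79/142 + 30*I) = 20164*(-79/142 - 30*I)/18153841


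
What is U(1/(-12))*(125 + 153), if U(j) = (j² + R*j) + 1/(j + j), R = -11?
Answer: -101609/72 ≈ -1411.2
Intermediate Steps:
U(j) = j² + 1/(2*j) - 11*j (U(j) = (j² - 11*j) + 1/(j + j) = (j² - 11*j) + 1/(2*j) = j² + 1/(2*j) - 11*j)
U(1/(-12))*(125 + 153) = ((1/(-12))² + 1/(2*(1/(-12))) - 11/(-12))*(125 + 153) = ((-1/12)² + 1/(2*(-1/12)) - 11*(-1/12))*278 = (1/144 + (½)*(-12) + 11/12)*278 = (1/144 - 6 + 11/12)*278 = -731/144*278 = -101609/72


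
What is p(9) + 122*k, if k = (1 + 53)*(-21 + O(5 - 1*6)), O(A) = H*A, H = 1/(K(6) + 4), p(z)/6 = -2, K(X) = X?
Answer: -695094/5 ≈ -1.3902e+5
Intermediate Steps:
p(z) = -12 (p(z) = 6*(-2) = -12)
H = ⅒ (H = 1/(6 + 4) = 1/10 = ⅒ ≈ 0.10000)
O(A) = A/10
k = -5697/5 (k = (1 + 53)*(-21 + (5 - 1*6)/10) = 54*(-21 + (5 - 6)/10) = 54*(-21 + (⅒)*(-1)) = 54*(-21 - ⅒) = 54*(-211/10) = -5697/5 ≈ -1139.4)
p(9) + 122*k = -12 + 122*(-5697/5) = -12 - 695034/5 = -695094/5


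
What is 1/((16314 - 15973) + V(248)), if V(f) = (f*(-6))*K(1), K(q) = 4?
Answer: -1/5611 ≈ -0.00017822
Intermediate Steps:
V(f) = -24*f (V(f) = (f*(-6))*4 = -6*f*4 = -24*f)
1/((16314 - 15973) + V(248)) = 1/((16314 - 15973) - 24*248) = 1/(341 - 5952) = 1/(-5611) = -1/5611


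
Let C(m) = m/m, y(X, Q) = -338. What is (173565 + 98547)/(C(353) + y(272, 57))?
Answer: -272112/337 ≈ -807.45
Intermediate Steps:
C(m) = 1
(173565 + 98547)/(C(353) + y(272, 57)) = (173565 + 98547)/(1 - 338) = 272112/(-337) = 272112*(-1/337) = -272112/337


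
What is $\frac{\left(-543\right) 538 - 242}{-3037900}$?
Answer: $\frac{73094}{759475} \approx 0.096243$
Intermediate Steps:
$\frac{\left(-543\right) 538 - 242}{-3037900} = \left(-292134 + \left(-530 + 288\right)\right) \left(- \frac{1}{3037900}\right) = \left(-292134 - 242\right) \left(- \frac{1}{3037900}\right) = \left(-292376\right) \left(- \frac{1}{3037900}\right) = \frac{73094}{759475}$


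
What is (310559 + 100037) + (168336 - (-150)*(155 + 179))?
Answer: 629032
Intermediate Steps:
(310559 + 100037) + (168336 - (-150)*(155 + 179)) = 410596 + (168336 - (-150)*334) = 410596 + (168336 - 1*(-50100)) = 410596 + (168336 + 50100) = 410596 + 218436 = 629032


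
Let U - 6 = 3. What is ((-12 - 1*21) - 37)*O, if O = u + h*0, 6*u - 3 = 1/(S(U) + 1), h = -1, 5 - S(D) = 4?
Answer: -245/6 ≈ -40.833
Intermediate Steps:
U = 9 (U = 6 + 3 = 9)
S(D) = 1 (S(D) = 5 - 1*4 = 5 - 4 = 1)
u = 7/12 (u = ½ + 1/(6*(1 + 1)) = ½ + (⅙)/2 = ½ + (⅙)*(½) = ½ + 1/12 = 7/12 ≈ 0.58333)
O = 7/12 (O = 7/12 - 1*0 = 7/12 + 0 = 7/12 ≈ 0.58333)
((-12 - 1*21) - 37)*O = ((-12 - 1*21) - 37)*(7/12) = ((-12 - 21) - 37)*(7/12) = (-33 - 37)*(7/12) = -70*7/12 = -245/6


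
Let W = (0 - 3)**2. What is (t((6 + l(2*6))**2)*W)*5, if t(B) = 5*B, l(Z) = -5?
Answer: 225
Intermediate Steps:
W = 9 (W = (-3)**2 = 9)
(t((6 + l(2*6))**2)*W)*5 = ((5*(6 - 5)**2)*9)*5 = ((5*1**2)*9)*5 = ((5*1)*9)*5 = (5*9)*5 = 45*5 = 225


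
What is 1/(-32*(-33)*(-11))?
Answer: -1/11616 ≈ -8.6088e-5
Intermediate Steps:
1/(-32*(-33)*(-11)) = 1/(1056*(-11)) = 1/(-11616) = -1/11616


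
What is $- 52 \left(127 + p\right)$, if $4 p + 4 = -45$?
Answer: $-5967$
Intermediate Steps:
$p = - \frac{49}{4}$ ($p = -1 + \frac{1}{4} \left(-45\right) = -1 - \frac{45}{4} = - \frac{49}{4} \approx -12.25$)
$- 52 \left(127 + p\right) = - 52 \left(127 - \frac{49}{4}\right) = \left(-52\right) \frac{459}{4} = -5967$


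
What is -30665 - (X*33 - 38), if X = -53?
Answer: -28878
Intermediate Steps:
-30665 - (X*33 - 38) = -30665 - (-53*33 - 38) = -30665 - (-1749 - 38) = -30665 - 1*(-1787) = -30665 + 1787 = -28878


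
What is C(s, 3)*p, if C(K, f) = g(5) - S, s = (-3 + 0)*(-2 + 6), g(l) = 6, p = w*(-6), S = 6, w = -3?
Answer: 0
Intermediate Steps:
p = 18 (p = -3*(-6) = 18)
s = -12 (s = -3*4 = -12)
C(K, f) = 0 (C(K, f) = 6 - 1*6 = 6 - 6 = 0)
C(s, 3)*p = 0*18 = 0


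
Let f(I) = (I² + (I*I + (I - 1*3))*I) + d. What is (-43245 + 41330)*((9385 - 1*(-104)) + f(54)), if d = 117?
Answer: -330797100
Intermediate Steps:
f(I) = 117 + I² + I*(-3 + I + I²) (f(I) = (I² + (I*I + (I - 1*3))*I) + 117 = (I² + (I² + (I - 3))*I) + 117 = (I² + (I² + (-3 + I))*I) + 117 = (I² + (-3 + I + I²)*I) + 117 = (I² + I*(-3 + I + I²)) + 117 = 117 + I² + I*(-3 + I + I²))
(-43245 + 41330)*((9385 - 1*(-104)) + f(54)) = (-43245 + 41330)*((9385 - 1*(-104)) + (117 + 54³ - 3*54 + 2*54²)) = -1915*((9385 + 104) + (117 + 157464 - 162 + 2*2916)) = -1915*(9489 + (117 + 157464 - 162 + 5832)) = -1915*(9489 + 163251) = -1915*172740 = -330797100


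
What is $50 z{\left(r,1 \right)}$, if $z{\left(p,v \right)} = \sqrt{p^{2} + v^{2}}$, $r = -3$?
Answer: $50 \sqrt{10} \approx 158.11$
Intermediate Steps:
$50 z{\left(r,1 \right)} = 50 \sqrt{\left(-3\right)^{2} + 1^{2}} = 50 \sqrt{9 + 1} = 50 \sqrt{10}$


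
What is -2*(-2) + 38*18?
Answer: 688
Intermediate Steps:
-2*(-2) + 38*18 = 4 + 684 = 688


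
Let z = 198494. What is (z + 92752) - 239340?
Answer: 51906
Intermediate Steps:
(z + 92752) - 239340 = (198494 + 92752) - 239340 = 291246 - 239340 = 51906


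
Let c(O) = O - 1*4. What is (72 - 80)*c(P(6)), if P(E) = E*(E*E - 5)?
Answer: -1456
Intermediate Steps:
P(E) = E*(-5 + E**2) (P(E) = E*(E**2 - 5) = E*(-5 + E**2))
c(O) = -4 + O (c(O) = O - 4 = -4 + O)
(72 - 80)*c(P(6)) = (72 - 80)*(-4 + 6*(-5 + 6**2)) = -8*(-4 + 6*(-5 + 36)) = -8*(-4 + 6*31) = -8*(-4 + 186) = -8*182 = -1456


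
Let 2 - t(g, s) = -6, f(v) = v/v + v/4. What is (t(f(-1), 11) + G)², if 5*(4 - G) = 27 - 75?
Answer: 11664/25 ≈ 466.56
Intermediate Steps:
f(v) = 1 + v/4 (f(v) = 1 + v*(¼) = 1 + v/4)
G = 68/5 (G = 4 - (27 - 75)/5 = 4 - ⅕*(-48) = 4 + 48/5 = 68/5 ≈ 13.600)
t(g, s) = 8 (t(g, s) = 2 - 1*(-6) = 2 + 6 = 8)
(t(f(-1), 11) + G)² = (8 + 68/5)² = (108/5)² = 11664/25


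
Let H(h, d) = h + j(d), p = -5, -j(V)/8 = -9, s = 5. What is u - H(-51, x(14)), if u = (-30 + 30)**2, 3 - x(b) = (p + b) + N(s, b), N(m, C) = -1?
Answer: -21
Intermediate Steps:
j(V) = 72 (j(V) = -8*(-9) = 72)
x(b) = 9 - b (x(b) = 3 - ((-5 + b) - 1) = 3 - (-6 + b) = 3 + (6 - b) = 9 - b)
H(h, d) = 72 + h (H(h, d) = h + 72 = 72 + h)
u = 0 (u = 0**2 = 0)
u - H(-51, x(14)) = 0 - (72 - 51) = 0 - 1*21 = 0 - 21 = -21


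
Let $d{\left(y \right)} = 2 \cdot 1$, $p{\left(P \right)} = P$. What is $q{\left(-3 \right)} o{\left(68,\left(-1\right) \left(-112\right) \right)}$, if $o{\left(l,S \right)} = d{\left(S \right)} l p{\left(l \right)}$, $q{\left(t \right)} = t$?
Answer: $-27744$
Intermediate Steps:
$d{\left(y \right)} = 2$
$o{\left(l,S \right)} = 2 l^{2}$ ($o{\left(l,S \right)} = 2 l l = 2 l^{2}$)
$q{\left(-3 \right)} o{\left(68,\left(-1\right) \left(-112\right) \right)} = - 3 \cdot 2 \cdot 68^{2} = - 3 \cdot 2 \cdot 4624 = \left(-3\right) 9248 = -27744$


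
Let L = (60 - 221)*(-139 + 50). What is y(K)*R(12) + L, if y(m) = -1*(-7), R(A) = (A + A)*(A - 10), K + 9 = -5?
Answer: 14665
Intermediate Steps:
K = -14 (K = -9 - 5 = -14)
R(A) = 2*A*(-10 + A) (R(A) = (2*A)*(-10 + A) = 2*A*(-10 + A))
y(m) = 7
L = 14329 (L = -161*(-89) = 14329)
y(K)*R(12) + L = 7*(2*12*(-10 + 12)) + 14329 = 7*(2*12*2) + 14329 = 7*48 + 14329 = 336 + 14329 = 14665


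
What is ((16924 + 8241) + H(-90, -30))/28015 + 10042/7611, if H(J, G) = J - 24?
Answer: 36306907/16401705 ≈ 2.2136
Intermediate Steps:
H(J, G) = -24 + J
((16924 + 8241) + H(-90, -30))/28015 + 10042/7611 = ((16924 + 8241) + (-24 - 90))/28015 + 10042/7611 = (25165 - 114)*(1/28015) + 10042*(1/7611) = 25051*(1/28015) + 10042/7611 = 1927/2155 + 10042/7611 = 36306907/16401705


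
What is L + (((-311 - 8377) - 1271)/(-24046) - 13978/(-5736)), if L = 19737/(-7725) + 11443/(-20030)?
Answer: -48942157366933/177848487771900 ≈ -0.27519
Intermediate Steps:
L = -32248619/10315450 (L = 19737*(-1/7725) + 11443*(-1/20030) = -6579/2575 - 11443/20030 = -32248619/10315450 ≈ -3.1262)
L + (((-311 - 8377) - 1271)/(-24046) - 13978/(-5736)) = -32248619/10315450 + (((-311 - 8377) - 1271)/(-24046) - 13978/(-5736)) = -32248619/10315450 + ((-8688 - 1271)*(-1/24046) - 13978*(-1/5736)) = -32248619/10315450 + (-9959*(-1/24046) + 6989/2868) = -32248619/10315450 + (9959/24046 + 6989/2868) = -32248619/10315450 + 98309953/34481964 = -48942157366933/177848487771900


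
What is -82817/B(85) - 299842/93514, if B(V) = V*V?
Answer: -4955453694/337819325 ≈ -14.669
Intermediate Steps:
B(V) = V**2
-82817/B(85) - 299842/93514 = -82817/(85**2) - 299842/93514 = -82817/7225 - 299842*1/93514 = -82817*1/7225 - 149921/46757 = -82817/7225 - 149921/46757 = -4955453694/337819325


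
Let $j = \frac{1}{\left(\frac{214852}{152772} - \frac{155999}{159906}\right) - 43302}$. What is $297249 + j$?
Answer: $\frac{301184114884480427}{1013238446245} \approx 2.9725 \cdot 10^{5}$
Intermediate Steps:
$j = - \frac{23399578}{1013238446245}$ ($j = \frac{1}{\left(214852 \cdot \frac{1}{152772} - \frac{155999}{159906}\right) - 43302} = \frac{1}{\left(\frac{53713}{38193} - \frac{155999}{159906}\right) - 43302} = \frac{1}{\frac{10080311}{23399578} - 43302} = \frac{1}{- \frac{1013238446245}{23399578}} = - \frac{23399578}{1013238446245} \approx -2.3094 \cdot 10^{-5}$)
$297249 + j = 297249 - \frac{23399578}{1013238446245} = \frac{301184114884480427}{1013238446245}$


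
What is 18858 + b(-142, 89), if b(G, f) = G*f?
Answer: 6220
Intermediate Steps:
18858 + b(-142, 89) = 18858 - 142*89 = 18858 - 12638 = 6220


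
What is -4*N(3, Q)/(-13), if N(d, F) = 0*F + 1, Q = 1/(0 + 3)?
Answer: 4/13 ≈ 0.30769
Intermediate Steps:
Q = ⅓ (Q = 1/3 = ⅓ ≈ 0.33333)
N(d, F) = 1 (N(d, F) = 0 + 1 = 1)
-4*N(3, Q)/(-13) = -4*1/(-13) = -4*(-1/13) = 4/13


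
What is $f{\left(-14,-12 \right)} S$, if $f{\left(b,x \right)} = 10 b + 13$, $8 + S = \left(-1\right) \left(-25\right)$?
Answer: $-2159$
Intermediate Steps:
$S = 17$ ($S = -8 - -25 = -8 + 25 = 17$)
$f{\left(b,x \right)} = 13 + 10 b$
$f{\left(-14,-12 \right)} S = \left(13 + 10 \left(-14\right)\right) 17 = \left(13 - 140\right) 17 = \left(-127\right) 17 = -2159$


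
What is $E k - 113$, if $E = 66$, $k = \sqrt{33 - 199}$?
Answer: $-113 + 66 i \sqrt{166} \approx -113.0 + 850.35 i$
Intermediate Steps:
$k = i \sqrt{166}$ ($k = \sqrt{-166} = i \sqrt{166} \approx 12.884 i$)
$E k - 113 = 66 i \sqrt{166} - 113 = -113 + 66 i \sqrt{166}$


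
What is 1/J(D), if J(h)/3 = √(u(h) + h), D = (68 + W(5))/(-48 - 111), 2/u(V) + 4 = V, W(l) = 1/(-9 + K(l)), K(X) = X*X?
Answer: -4*I*√557495346095/8403819 ≈ -0.35539*I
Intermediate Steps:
K(X) = X²
W(l) = 1/(-9 + l²)
u(V) = 2/(-4 + V)
D = -363/848 (D = (68 + 1/(-9 + 5²))/(-48 - 111) = (68 + 1/(-9 + 25))/(-159) = (68 + 1/16)*(-1/159) = (1089/16)*(-1/159) = -363/848 ≈ -0.42807)
J(h) = 3*√(h + 2/(-4 + h)) (J(h) = 3*√(2/(-4 + h) + h) = 3*√(h + 2/(-4 + h)))
1/J(D) = 1/(3*√((2 - 363*(-4 - 363/848)/848)/(-4 - 363/848))) = 1/(3*√((2 - 363/848*(-3755/848))/(-3755/848))) = 1/(3*√(-848*(2 + 1363065/719104)/3755)) = 1/(3*√(-848/3755*2801273/719104)) = 1/(3*√(-2801273/3184240)) = 1/(3*(I*√557495346095/796060)) = 1/(3*I*√557495346095/796060) = -4*I*√557495346095/8403819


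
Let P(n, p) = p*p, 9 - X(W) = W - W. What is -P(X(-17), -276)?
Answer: -76176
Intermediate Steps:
X(W) = 9 (X(W) = 9 - (W - W) = 9 - 1*0 = 9 + 0 = 9)
P(n, p) = p²
-P(X(-17), -276) = -1*(-276)² = -1*76176 = -76176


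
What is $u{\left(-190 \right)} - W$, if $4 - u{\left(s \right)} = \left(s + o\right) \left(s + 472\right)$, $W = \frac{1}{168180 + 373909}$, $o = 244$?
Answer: $- \frac{8252762937}{542089} \approx -15224.0$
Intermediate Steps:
$W = \frac{1}{542089} \approx 1.8447 \cdot 10^{-6}$
$u{\left(s \right)} = 4 - \left(244 + s\right) \left(472 + s\right)$ ($u{\left(s \right)} = 4 - \left(s + 244\right) \left(s + 472\right) = 4 - \left(244 + s\right) \left(472 + s\right)$)
$u{\left(-190 \right)} - W = \left(-115164 - \left(-190\right)^{2} - -136040\right) - \frac{1}{542089} = \left(-115164 - 36100 + 136040\right) - \frac{1}{542089} = -15224 - \frac{1}{542089} = - \frac{8252762937}{542089}$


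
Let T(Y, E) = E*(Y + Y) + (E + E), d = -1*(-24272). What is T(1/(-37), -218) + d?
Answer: 882368/37 ≈ 23848.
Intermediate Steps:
d = 24272
T(Y, E) = 2*E + 2*E*Y (T(Y, E) = E*(2*Y) + 2*E = 2*E*Y + 2*E = 2*E + 2*E*Y)
T(1/(-37), -218) + d = 2*(-218)*(1 + 1/(-37)) + 24272 = 2*(-218)*(1 - 1/37) + 24272 = 2*(-218)*(36/37) + 24272 = -15696/37 + 24272 = 882368/37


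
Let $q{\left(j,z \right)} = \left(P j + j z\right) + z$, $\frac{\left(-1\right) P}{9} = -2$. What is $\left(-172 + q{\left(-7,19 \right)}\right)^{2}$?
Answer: $169744$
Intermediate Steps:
$P = 18$ ($P = \left(-9\right) \left(-2\right) = 18$)
$q{\left(j,z \right)} = z + 18 j + j z$ ($q{\left(j,z \right)} = \left(18 j + j z\right) + z = z + 18 j + j z$)
$\left(-172 + q{\left(-7,19 \right)}\right)^{2} = \left(-172 + \left(19 + 18 \left(-7\right) - 133\right)\right)^{2} = \left(-172 - 240\right)^{2} = \left(-412\right)^{2} = 169744$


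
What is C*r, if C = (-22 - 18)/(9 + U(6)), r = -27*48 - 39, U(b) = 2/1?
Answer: 53400/11 ≈ 4854.5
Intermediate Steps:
U(b) = 2 (U(b) = 2*1 = 2)
r = -1335 (r = -1296 - 39 = -1335)
C = -40/11 (C = (-22 - 18)/(9 + 2) = -40/11 ≈ -3.6364)
C*r = -40/11*(-1335) = 53400/11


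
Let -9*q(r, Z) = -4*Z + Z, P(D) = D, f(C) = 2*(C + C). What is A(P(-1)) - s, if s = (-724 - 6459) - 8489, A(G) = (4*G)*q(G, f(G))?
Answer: 47032/3 ≈ 15677.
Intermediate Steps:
f(C) = 4*C (f(C) = 2*(2*C) = 4*C)
q(r, Z) = Z/3 (q(r, Z) = -(-4*Z + Z)/9 = -(-1)*Z/3 = Z/3)
A(G) = 16*G²/3 (A(G) = (4*G)*((4*G)/3) = (4*G)*(4*G/3) = 16*G²/3)
s = -15672 (s = -7183 - 8489 = -15672)
A(P(-1)) - s = (16/3)*(-1)² - 1*(-15672) = (16/3)*1 + 15672 = 16/3 + 15672 = 47032/3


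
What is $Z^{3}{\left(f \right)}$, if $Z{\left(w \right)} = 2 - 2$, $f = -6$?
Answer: $0$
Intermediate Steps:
$Z{\left(w \right)} = 0$ ($Z{\left(w \right)} = 2 - 2 = 0$)
$Z^{3}{\left(f \right)} = 0^{3} = 0$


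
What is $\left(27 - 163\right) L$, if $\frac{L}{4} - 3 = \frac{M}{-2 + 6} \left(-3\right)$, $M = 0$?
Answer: $-1632$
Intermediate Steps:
$L = 12$ ($L = 12 + 4 \frac{1}{-2 + 6} \cdot 0 \left(-3\right) = 12 + 4 \cdot \frac{1}{4} \cdot 0 \left(-3\right) = 12 + 4 \cdot 0 \left(-3\right) = 12 + 4 \cdot 0 = 12 + 0 = 12$)
$\left(27 - 163\right) L = \left(27 - 163\right) 12 = \left(-136\right) 12 = -1632$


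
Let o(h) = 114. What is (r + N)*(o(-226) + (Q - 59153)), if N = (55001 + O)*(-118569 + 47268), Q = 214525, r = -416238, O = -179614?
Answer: 1381433290648650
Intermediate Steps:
N = 8885031513 (N = (55001 - 179614)*(-118569 + 47268) = -124613*(-71301) = 8885031513)
(r + N)*(o(-226) + (Q - 59153)) = (-416238 + 8885031513)*(114 + (214525 - 59153)) = 8884615275*(114 + 155372) = 8884615275*155486 = 1381433290648650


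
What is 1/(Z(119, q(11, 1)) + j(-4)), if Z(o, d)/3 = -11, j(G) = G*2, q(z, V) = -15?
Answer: -1/41 ≈ -0.024390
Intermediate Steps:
j(G) = 2*G
Z(o, d) = -33 (Z(o, d) = 3*(-11) = -33)
1/(Z(119, q(11, 1)) + j(-4)) = 1/(-33 + 2*(-4)) = 1/(-33 - 8) = 1/(-41) = -1/41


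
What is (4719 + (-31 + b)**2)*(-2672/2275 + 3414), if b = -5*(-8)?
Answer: 1490722176/91 ≈ 1.6382e+7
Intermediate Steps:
b = 40
(4719 + (-31 + b)**2)*(-2672/2275 + 3414) = (4719 + (-31 + 40)**2)*(-2672/2275 + 3414) = (4719 + 9**2)*(-2672*1/2275 + 3414) = (4719 + 81)*(-2672/2275 + 3414) = 4800*(7764178/2275) = 1490722176/91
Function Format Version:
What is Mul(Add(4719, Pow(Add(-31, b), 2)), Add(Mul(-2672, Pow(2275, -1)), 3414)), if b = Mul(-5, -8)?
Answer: Rational(1490722176, 91) ≈ 1.6382e+7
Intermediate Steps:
b = 40
Mul(Add(4719, Pow(Add(-31, b), 2)), Add(Mul(-2672, Pow(2275, -1)), 3414)) = Mul(Add(4719, Pow(Add(-31, 40), 2)), Add(Mul(-2672, Pow(2275, -1)), 3414)) = Mul(Add(4719, Pow(9, 2)), Add(Mul(-2672, Rational(1, 2275)), 3414)) = Mul(Add(4719, 81), Add(Rational(-2672, 2275), 3414)) = Mul(4800, Rational(7764178, 2275)) = Rational(1490722176, 91)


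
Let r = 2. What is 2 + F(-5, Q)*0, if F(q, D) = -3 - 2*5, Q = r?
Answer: 2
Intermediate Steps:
Q = 2
F(q, D) = -13 (F(q, D) = -3 - 10 = -13)
2 + F(-5, Q)*0 = 2 - 13*0 = 2 + 0 = 2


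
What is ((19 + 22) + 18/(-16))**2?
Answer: 101761/64 ≈ 1590.0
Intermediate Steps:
((19 + 22) + 18/(-16))**2 = (41 + 18*(-1/16))**2 = (41 - 9/8)**2 = (319/8)**2 = 101761/64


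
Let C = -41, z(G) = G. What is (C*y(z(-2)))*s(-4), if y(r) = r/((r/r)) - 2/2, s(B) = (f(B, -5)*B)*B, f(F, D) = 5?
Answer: 9840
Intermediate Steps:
s(B) = 5*B² (s(B) = (5*B)*B = 5*B²)
y(r) = -1 + r (y(r) = r/1 - 2*½ = r*1 - 1 = r - 1 = -1 + r)
(C*y(z(-2)))*s(-4) = (-41*(-1 - 2))*(5*(-4)²) = (-41*(-3))*(5*16) = 123*80 = 9840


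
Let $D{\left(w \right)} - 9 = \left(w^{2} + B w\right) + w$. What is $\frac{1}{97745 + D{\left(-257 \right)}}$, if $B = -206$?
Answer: $\frac{1}{216488} \approx 4.6192 \cdot 10^{-6}$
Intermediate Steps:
$D{\left(w \right)} = 9 + w^{2} - 205 w$ ($D{\left(w \right)} = 9 + \left(\left(w^{2} - 206 w\right) + w\right) = 9 + \left(w^{2} - 205 w\right) = 9 + w^{2} - 205 w$)
$\frac{1}{97745 + D{\left(-257 \right)}} = \frac{1}{97745 + \left(9 + \left(-257\right)^{2} - -52685\right)} = \frac{1}{97745 + \left(9 + 66049 + 52685\right)} = \frac{1}{97745 + 118743} = \frac{1}{216488}$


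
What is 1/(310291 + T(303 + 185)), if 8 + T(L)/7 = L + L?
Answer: 1/317067 ≈ 3.1539e-6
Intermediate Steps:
T(L) = -56 + 14*L (T(L) = -56 + 7*(L + L) = -56 + 7*(2*L) = -56 + 14*L)
1/(310291 + T(303 + 185)) = 1/(310291 + (-56 + 14*(303 + 185))) = 1/(310291 + (-56 + 14*488)) = 1/(310291 + (-56 + 6832)) = 1/(310291 + 6776) = 1/317067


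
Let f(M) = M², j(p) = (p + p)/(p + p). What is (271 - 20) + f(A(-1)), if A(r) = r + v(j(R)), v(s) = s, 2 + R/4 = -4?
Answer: 251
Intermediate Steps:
R = -24 (R = -8 + 4*(-4) = -8 - 16 = -24)
j(p) = 1 (j(p) = (2*p)/((2*p)) = (2*p)*(1/(2*p)) = 1)
A(r) = 1 + r (A(r) = r + 1 = 1 + r)
(271 - 20) + f(A(-1)) = (271 - 20) + (1 - 1)² = 251 + 0² = 251 + 0 = 251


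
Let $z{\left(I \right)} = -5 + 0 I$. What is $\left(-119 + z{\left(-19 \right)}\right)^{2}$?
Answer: $15376$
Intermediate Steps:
$z{\left(I \right)} = -5$ ($z{\left(I \right)} = -5 + 0 = -5$)
$\left(-119 + z{\left(-19 \right)}\right)^{2} = \left(-119 - 5\right)^{2} = \left(-124\right)^{2} = 15376$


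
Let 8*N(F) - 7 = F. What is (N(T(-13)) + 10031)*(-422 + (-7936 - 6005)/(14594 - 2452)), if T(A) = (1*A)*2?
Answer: -412205771085/97136 ≈ -4.2436e+6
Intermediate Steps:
T(A) = 2*A (T(A) = A*2 = 2*A)
N(F) = 7/8 + F/8
(N(T(-13)) + 10031)*(-422 + (-7936 - 6005)/(14594 - 2452)) = ((7/8 + (2*(-13))/8) + 10031)*(-422 + (-7936 - 6005)/(14594 - 2452)) = ((7/8 + (⅛)*(-26)) + 10031)*(-422 - 13941/12142) = ((7/8 - 13/4) + 10031)*(-422 - 13941*1/12142) = (-19/8 + 10031)*(-422 - 13941/12142) = (80229/8)*(-5137865/12142) = -412205771085/97136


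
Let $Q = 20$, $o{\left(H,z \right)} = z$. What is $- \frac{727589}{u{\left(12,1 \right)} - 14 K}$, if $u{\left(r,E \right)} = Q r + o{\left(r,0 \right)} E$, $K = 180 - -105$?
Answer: $\frac{727589}{3750} \approx 194.02$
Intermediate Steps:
$K = 285$ ($K = 180 + 105 = 285$)
$u{\left(r,E \right)} = 20 r$ ($u{\left(r,E \right)} = 20 r + 0 E = 20 r + 0 = 20 r$)
$- \frac{727589}{u{\left(12,1 \right)} - 14 K} = - \frac{727589}{20 \cdot 12 - 3990} = - \frac{727589}{240 - 3990} = - \frac{727589}{-3750} = \left(-727589\right) \left(- \frac{1}{3750}\right) = \frac{727589}{3750}$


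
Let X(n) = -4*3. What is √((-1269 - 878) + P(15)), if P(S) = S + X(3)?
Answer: 4*I*√134 ≈ 46.303*I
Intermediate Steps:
X(n) = -12
P(S) = -12 + S (P(S) = S - 12 = -12 + S)
√((-1269 - 878) + P(15)) = √((-1269 - 878) + (-12 + 15)) = √(-2147 + 3) = √(-2144) = 4*I*√134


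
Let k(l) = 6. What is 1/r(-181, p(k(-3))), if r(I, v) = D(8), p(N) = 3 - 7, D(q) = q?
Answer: 1/8 ≈ 0.12500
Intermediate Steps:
p(N) = -4
r(I, v) = 8
1/r(-181, p(k(-3))) = 1/8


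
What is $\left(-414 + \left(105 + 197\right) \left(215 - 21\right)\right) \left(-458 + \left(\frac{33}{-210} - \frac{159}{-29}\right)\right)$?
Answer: $- \frac{921685787}{35} \approx -2.6334 \cdot 10^{7}$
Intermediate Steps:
$\left(-414 + \left(105 + 197\right) \left(215 - 21\right)\right) \left(-458 + \left(\frac{33}{-210} - \frac{159}{-29}\right)\right) = \left(-414 + 302 \cdot 194\right) \left(-458 + \left(33 \left(- \frac{1}{210}\right) - - \frac{159}{29}\right)\right) = \left(-414 + 58588\right) \left(-458 + \left(- \frac{11}{70} + \frac{159}{29}\right)\right) = 58174 \left(-458 + \frac{10811}{2030}\right) = 58174 \left(- \frac{918929}{2030}\right) = - \frac{921685787}{35}$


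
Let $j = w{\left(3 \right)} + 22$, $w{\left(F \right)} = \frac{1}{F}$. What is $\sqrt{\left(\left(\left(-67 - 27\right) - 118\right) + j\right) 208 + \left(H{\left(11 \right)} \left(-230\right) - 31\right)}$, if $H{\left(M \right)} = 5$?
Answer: $\frac{i \sqrt{365685}}{3} \approx 201.57 i$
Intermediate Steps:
$j = \frac{67}{3}$ ($j = \frac{1}{3} + 22 = \frac{67}{3} \approx 22.333$)
$\sqrt{\left(\left(\left(-67 - 27\right) - 118\right) + j\right) 208 + \left(H{\left(11 \right)} \left(-230\right) - 31\right)} = \sqrt{\left(\left(\left(-67 - 27\right) - 118\right) + \frac{67}{3}\right) 208 + \left(5 \left(-230\right) - 31\right)} = \sqrt{\left(\left(-94 - 118\right) + \frac{67}{3}\right) 208 - 1181} = \sqrt{\left(-212 + \frac{67}{3}\right) 208 - 1181} = \sqrt{\left(- \frac{569}{3}\right) 208 - 1181} = \sqrt{- \frac{118352}{3} - 1181} = \sqrt{- \frac{121895}{3}} = \frac{i \sqrt{365685}}{3}$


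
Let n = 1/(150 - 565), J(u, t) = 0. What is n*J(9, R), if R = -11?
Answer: 0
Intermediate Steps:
n = -1/415 (n = 1/(-415) = -1/415 ≈ -0.0024096)
n*J(9, R) = -1/415*0 = 0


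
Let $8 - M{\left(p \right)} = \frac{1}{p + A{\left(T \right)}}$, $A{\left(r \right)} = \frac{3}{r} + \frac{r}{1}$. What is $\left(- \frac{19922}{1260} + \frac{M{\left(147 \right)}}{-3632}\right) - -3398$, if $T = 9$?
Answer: $\frac{259255973783}{76653360} \approx 3382.2$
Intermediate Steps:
$A{\left(r \right)} = r + \frac{3}{r}$ ($A{\left(r \right)} = \frac{3}{r} + r 1 = \frac{3}{r} + r = r + \frac{3}{r}$)
$M{\left(p \right)} = 8 - \frac{1}{\frac{28}{3} + p}$ ($M{\left(p \right)} = 8 - \frac{1}{p + \left(9 + \frac{3}{9}\right)} = 8 - \frac{1}{p + \left(9 + 3 \cdot \frac{1}{9}\right)} = 8 - \frac{1}{p + \left(9 + \frac{1}{3}\right)} = 8 - \frac{1}{p + \frac{28}{3}} = 8 - \frac{1}{\frac{28}{3} + p}$)
$\left(- \frac{19922}{1260} + \frac{M{\left(147 \right)}}{-3632}\right) - -3398 = \left(- \frac{19922}{1260} + \frac{\frac{1}{28 + 3 \cdot 147} \left(221 + 24 \cdot 147\right)}{-3632}\right) - -3398 = \left(\left(-19922\right) \frac{1}{1260} + \frac{221 + 3528}{28 + 441} \left(- \frac{1}{3632}\right)\right) + 3398 = \left(- \frac{1423}{90} + \frac{1}{469} \cdot 3749 \left(- \frac{1}{3632}\right)\right) + 3398 = \left(- \frac{1423}{90} + \frac{3749}{469} \left(- \frac{1}{3632}\right)\right) + 3398 = \left(- \frac{1423}{90} - \frac{3749}{1703408}\right) + 3398 = - \frac{1212143497}{76653360} + 3398 = \frac{259255973783}{76653360}$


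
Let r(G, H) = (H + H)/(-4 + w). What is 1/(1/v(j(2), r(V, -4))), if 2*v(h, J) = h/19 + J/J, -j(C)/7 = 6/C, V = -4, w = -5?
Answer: -1/19 ≈ -0.052632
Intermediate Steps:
r(G, H) = -2*H/9 (r(G, H) = (H + H)/(-4 - 5) = (2*H)/(-9) = (2*H)*(-⅑) = -2*H/9)
j(C) = -42/C
v(h, J) = ½ + h/38 (v(h, J) = (h/19 + J/J)/2 = (h*(1/19) + 1)/2 = (h/19 + 1)/2 = (1 + h/19)/2 = ½ + h/38)
1/(1/v(j(2), r(V, -4))) = 1/(1/(½ + (-42/2)/38)) = 1/(1/(½ + (-42*½)/38)) = 1/(1/(½ + (1/38)*(-21))) = 1/(1/(½ - 21/38)) = 1/(1/(-1/19)) = 1/(-19) = -1/19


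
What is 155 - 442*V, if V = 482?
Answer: -212889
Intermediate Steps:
155 - 442*V = 155 - 442*482 = 155 - 213044 = -212889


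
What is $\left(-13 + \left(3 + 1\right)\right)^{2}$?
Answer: $81$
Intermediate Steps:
$\left(-13 + \left(3 + 1\right)\right)^{2} = \left(-13 + 4\right)^{2} = \left(-9\right)^{2} = 81$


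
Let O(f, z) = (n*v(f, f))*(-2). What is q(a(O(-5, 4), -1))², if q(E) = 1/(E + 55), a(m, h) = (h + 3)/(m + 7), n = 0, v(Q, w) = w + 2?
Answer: 49/149769 ≈ 0.00032717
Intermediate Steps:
v(Q, w) = 2 + w
O(f, z) = 0 (O(f, z) = (0*(2 + f))*(-2) = 0*(-2) = 0)
a(m, h) = (3 + h)/(7 + m)
q(E) = 1/(55 + E)
q(a(O(-5, 4), -1))² = (1/(55 + (3 - 1)/(7 + 0)))² = (1/(55 + 2/7))² = (1/(387/7))² = (7/387)² = 49/149769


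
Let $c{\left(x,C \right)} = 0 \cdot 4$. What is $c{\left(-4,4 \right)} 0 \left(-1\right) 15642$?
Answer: $0$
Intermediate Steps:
$c{\left(x,C \right)} = 0$
$c{\left(-4,4 \right)} 0 \left(-1\right) 15642 = 0 \cdot 0 \left(-1\right) 15642 = 0 \left(-1\right) 15642 = 0 \cdot 15642 = 0$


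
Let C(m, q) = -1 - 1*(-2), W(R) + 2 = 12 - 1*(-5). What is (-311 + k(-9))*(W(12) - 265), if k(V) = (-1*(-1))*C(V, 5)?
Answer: 77500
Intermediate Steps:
W(R) = 15 (W(R) = -2 + (12 - 1*(-5)) = -2 + (12 + 5) = -2 + 17 = 15)
C(m, q) = 1 (C(m, q) = -1 + 2 = 1)
k(V) = 1 (k(V) = -1*(-1)*1 = 1*1 = 1)
(-311 + k(-9))*(W(12) - 265) = (-311 + 1)*(15 - 265) = -310*(-250) = 77500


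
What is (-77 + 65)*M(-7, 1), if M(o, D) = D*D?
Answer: -12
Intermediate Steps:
M(o, D) = D**2
(-77 + 65)*M(-7, 1) = (-77 + 65)*1**2 = -12*1 = -12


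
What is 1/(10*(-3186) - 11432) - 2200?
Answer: -95242401/43292 ≈ -2200.0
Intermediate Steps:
1/(10*(-3186) - 11432) - 2200 = 1/(-31860 - 11432) - 2200 = 1/(-43292) - 2200 = -1/43292 - 2200 = -95242401/43292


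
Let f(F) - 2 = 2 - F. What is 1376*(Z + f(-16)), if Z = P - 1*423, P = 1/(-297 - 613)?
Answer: -252310928/455 ≈ -5.5453e+5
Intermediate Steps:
f(F) = 4 - F (f(F) = 2 + (2 - F) = 4 - F)
P = -1/910 (P = 1/(-910) = -1/910 ≈ -0.0010989)
Z = -384931/910 (Z = -1/910 - 1*423 = -1/910 - 423 = -384931/910 ≈ -423.00)
1376*(Z + f(-16)) = 1376*(-384931/910 + (4 - 1*(-16))) = 1376*(-384931/910 + (4 + 16)) = 1376*(-384931/910 + 20) = 1376*(-366731/910) = -252310928/455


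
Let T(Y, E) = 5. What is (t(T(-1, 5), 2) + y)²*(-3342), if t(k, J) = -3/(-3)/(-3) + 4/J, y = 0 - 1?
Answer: -4456/3 ≈ -1485.3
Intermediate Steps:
y = -1
t(k, J) = -⅓ + 4/J (t(k, J) = -3*(-⅓)*(-⅓) + 4/J = 1*(-⅓) + 4/J = -⅓ + 4/J)
(t(T(-1, 5), 2) + y)²*(-3342) = ((⅓)*(12 - 1*2)/2 - 1)²*(-3342) = ((⅓)*(½)*(12 - 2) - 1)²*(-3342) = ((⅓)*(½)*10 - 1)²*(-3342) = (5/3 - 1)²*(-3342) = (⅔)²*(-3342) = (4/9)*(-3342) = -4456/3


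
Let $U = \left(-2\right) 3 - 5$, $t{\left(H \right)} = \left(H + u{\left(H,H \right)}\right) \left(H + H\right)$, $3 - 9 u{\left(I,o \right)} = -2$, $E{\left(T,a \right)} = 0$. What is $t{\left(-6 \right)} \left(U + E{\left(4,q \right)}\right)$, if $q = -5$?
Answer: $- \frac{2156}{3} \approx -718.67$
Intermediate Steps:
$u{\left(I,o \right)} = \frac{5}{9}$ ($u{\left(I,o \right)} = \frac{1}{3} - - \frac{2}{9} = \frac{1}{3} + \frac{2}{9} = \frac{5}{9}$)
$t{\left(H \right)} = 2 H \left(\frac{5}{9} + H\right)$ ($t{\left(H \right)} = \left(H + \frac{5}{9}\right) \left(H + H\right) = \left(\frac{5}{9} + H\right) 2 H = 2 H \left(\frac{5}{9} + H\right)$)
$U = -11$ ($U = -6 - 5 = -11$)
$t{\left(-6 \right)} \left(U + E{\left(4,q \right)}\right) = \frac{2}{9} \left(-6\right) \left(5 + 9 \left(-6\right)\right) \left(-11 + 0\right) = \frac{2}{9} \left(-6\right) \left(5 - 54\right) \left(-11\right) = \frac{2}{9} \left(-6\right) \left(-49\right) \left(-11\right) = \frac{196}{3} \left(-11\right) = - \frac{2156}{3}$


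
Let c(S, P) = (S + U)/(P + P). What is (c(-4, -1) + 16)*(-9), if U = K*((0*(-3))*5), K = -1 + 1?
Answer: -162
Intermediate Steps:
K = 0
U = 0 (U = 0*((0*(-3))*5) = 0*(0*5) = 0*0 = 0)
c(S, P) = S/(2*P) (c(S, P) = (S + 0)/(P + P) = S/((2*P)) = S*(1/(2*P)) = S/(2*P))
(c(-4, -1) + 16)*(-9) = ((½)*(-4)/(-1) + 16)*(-9) = ((½)*(-4)*(-1) + 16)*(-9) = (2 + 16)*(-9) = 18*(-9) = -162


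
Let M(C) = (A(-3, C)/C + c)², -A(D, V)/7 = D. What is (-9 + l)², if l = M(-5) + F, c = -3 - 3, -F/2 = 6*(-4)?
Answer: 12787776/625 ≈ 20460.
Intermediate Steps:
F = 48 (F = -12*(-4) = -2*(-24) = 48)
A(D, V) = -7*D
c = -6
M(C) = (-6 + 21/C)² (M(C) = ((-7*(-3))/C - 6)² = (21/C - 6)² = (-6 + 21/C)²)
l = 3801/25 (l = 9*(7 - 2*(-5))²/(-5)² + 48 = 9*(1/25)*(7 + 10)² + 48 = 9*(1/25)*17² + 48 = 9*(1/25)*289 + 48 = 2601/25 + 48 = 3801/25 ≈ 152.04)
(-9 + l)² = (-9 + 3801/25)² = (3576/25)² = 12787776/625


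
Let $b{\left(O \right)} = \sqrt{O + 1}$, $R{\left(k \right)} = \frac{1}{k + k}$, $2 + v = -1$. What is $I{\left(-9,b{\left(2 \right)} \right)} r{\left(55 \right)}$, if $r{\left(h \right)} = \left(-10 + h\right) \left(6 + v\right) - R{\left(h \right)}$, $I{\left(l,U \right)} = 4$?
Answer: $\frac{29698}{55} \approx 539.96$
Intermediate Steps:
$v = -3$ ($v = -2 - 1 = -3$)
$R{\left(k \right)} = \frac{1}{2 k}$
$b{\left(O \right)} = \sqrt{1 + O}$
$r{\left(h \right)} = -30 + 3 h - \frac{1}{2 h}$ ($r{\left(h \right)} = \left(-10 + h\right) \left(6 - 3\right) - \frac{1}{2 h} = \left(-10 + h\right) 3 - \frac{1}{2 h} = \left(-30 + 3 h\right) - \frac{1}{2 h} = -30 + 3 h - \frac{1}{2 h}$)
$I{\left(-9,b{\left(2 \right)} \right)} r{\left(55 \right)} = 4 \left(-30 + 3 \cdot 55 - \frac{1}{2 \cdot 55}\right) = 4 \left(-30 + 165 - \frac{1}{110}\right) = 4 \cdot \frac{14849}{110} = \frac{29698}{55}$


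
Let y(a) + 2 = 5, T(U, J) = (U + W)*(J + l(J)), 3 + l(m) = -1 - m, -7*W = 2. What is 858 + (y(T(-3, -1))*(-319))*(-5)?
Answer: 5643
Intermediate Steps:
W = -2/7 (W = -1/7*2 = -2/7 ≈ -0.28571)
l(m) = -4 - m (l(m) = -3 + (-1 - m) = -4 - m)
T(U, J) = 8/7 - 4*U (T(U, J) = (U - 2/7)*(J + (-4 - J)) = (-2/7 + U)*(-4) = 8/7 - 4*U)
y(a) = 3 (y(a) = -2 + 5 = 3)
858 + (y(T(-3, -1))*(-319))*(-5) = 858 + (3*(-319))*(-5) = 858 - 957*(-5) = 858 + 4785 = 5643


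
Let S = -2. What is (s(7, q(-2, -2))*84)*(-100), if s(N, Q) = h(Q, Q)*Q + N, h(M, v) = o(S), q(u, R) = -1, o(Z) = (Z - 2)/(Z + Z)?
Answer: -50400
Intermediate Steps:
o(Z) = (-2 + Z)/(2*Z) (o(Z) = (-2 + Z)/((2*Z)) = (-2 + Z)*(1/(2*Z)) = (-2 + Z)/(2*Z))
h(M, v) = 1 (h(M, v) = (½)*(-2 - 2)/(-2) = (½)*(-½)*(-4) = 1)
s(N, Q) = N + Q (s(N, Q) = 1*Q + N = Q + N = N + Q)
(s(7, q(-2, -2))*84)*(-100) = ((7 - 1)*84)*(-100) = (6*84)*(-100) = 504*(-100) = -50400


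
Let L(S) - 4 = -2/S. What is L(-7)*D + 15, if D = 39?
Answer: 1275/7 ≈ 182.14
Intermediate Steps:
L(S) = 4 - 2/S
L(-7)*D + 15 = (4 - 2/(-7))*39 + 15 = (4 - 2*(-1/7))*39 + 15 = (4 + 2/7)*39 + 15 = (30/7)*39 + 15 = 1170/7 + 15 = 1275/7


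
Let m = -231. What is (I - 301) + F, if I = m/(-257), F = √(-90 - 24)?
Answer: -77126/257 + I*√114 ≈ -300.1 + 10.677*I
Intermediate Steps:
F = I*√114 (F = √(-114) = I*√114 ≈ 10.677*I)
I = 231/257 (I = -231/(-257) = -231*(-1/257) = 231/257 ≈ 0.89883)
(I - 301) + F = (231/257 - 301) + I*√114 = -77126/257 + I*√114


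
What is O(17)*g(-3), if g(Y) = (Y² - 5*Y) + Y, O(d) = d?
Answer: 357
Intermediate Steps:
g(Y) = Y² - 4*Y
O(17)*g(-3) = 17*(-3*(-4 - 3)) = 17*(-3*(-7)) = 17*21 = 357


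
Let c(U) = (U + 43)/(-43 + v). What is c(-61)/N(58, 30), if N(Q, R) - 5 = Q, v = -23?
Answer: 1/231 ≈ 0.0043290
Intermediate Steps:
N(Q, R) = 5 + Q
c(U) = -43/66 - U/66 (c(U) = (U + 43)/(-43 - 23) = (43 + U)/(-66) = (43 + U)*(-1/66) = -43/66 - U/66)
c(-61)/N(58, 30) = (-43/66 - 1/66*(-61))/(5 + 58) = (-43/66 + 61/66)/63 = (3/11)*(1/63) = 1/231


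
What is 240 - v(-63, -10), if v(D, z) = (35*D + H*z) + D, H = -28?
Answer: 2228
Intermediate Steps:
v(D, z) = -28*z + 36*D (v(D, z) = (35*D - 28*z) + D = (-28*z + 35*D) + D = -28*z + 36*D)
240 - v(-63, -10) = 240 - (-28*(-10) + 36*(-63)) = 240 - (280 - 2268) = 240 - 1*(-1988) = 240 + 1988 = 2228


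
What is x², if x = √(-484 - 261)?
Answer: -745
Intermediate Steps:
x = I*√745 (x = √(-745) = I*√745 ≈ 27.295*I)
x² = (I*√745)² = -745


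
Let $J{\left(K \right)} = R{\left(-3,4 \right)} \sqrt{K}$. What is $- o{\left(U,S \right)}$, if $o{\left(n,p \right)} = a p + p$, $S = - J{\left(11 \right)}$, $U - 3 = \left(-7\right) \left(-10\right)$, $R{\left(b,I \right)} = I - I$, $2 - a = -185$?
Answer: $0$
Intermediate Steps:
$a = 187$ ($a = 2 - -185 = 2 + 185 = 187$)
$R{\left(b,I \right)} = 0$
$U = 73$ ($U = 3 - -70 = 3 + 70 = 73$)
$J{\left(K \right)} = 0$ ($J{\left(K \right)} = 0 \sqrt{K} = 0$)
$S = 0$ ($S = \left(-1\right) 0 = 0$)
$o{\left(n,p \right)} = 188 p$ ($o{\left(n,p \right)} = 187 p + p = 188 p$)
$- o{\left(U,S \right)} = - 188 \cdot 0 = \left(-1\right) 0 = 0$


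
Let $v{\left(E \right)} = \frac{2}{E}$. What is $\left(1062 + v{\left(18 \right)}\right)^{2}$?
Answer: $\frac{91374481}{81} \approx 1.1281 \cdot 10^{6}$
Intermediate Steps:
$\left(1062 + v{\left(18 \right)}\right)^{2} = \left(1062 + \frac{2}{18}\right)^{2} = \left(1062 + 2 \cdot \frac{1}{18}\right)^{2} = \left(1062 + \frac{1}{9}\right)^{2} = \left(\frac{9559}{9}\right)^{2} = \frac{91374481}{81}$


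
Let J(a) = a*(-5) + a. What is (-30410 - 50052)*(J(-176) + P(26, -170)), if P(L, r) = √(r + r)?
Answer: -56645248 - 160924*I*√85 ≈ -5.6645e+7 - 1.4836e+6*I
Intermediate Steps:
J(a) = -4*a (J(a) = -5*a + a = -4*a)
P(L, r) = √2*√r (P(L, r) = √(2*r) = √2*√r)
(-30410 - 50052)*(J(-176) + P(26, -170)) = (-30410 - 50052)*(-4*(-176) + √2*√(-170)) = -80462*(704 + √2*(I*√170)) = -80462*(704 + 2*I*√85) = -56645248 - 160924*I*√85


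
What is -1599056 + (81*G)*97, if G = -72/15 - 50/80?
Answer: -65667209/40 ≈ -1.6417e+6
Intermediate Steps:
G = -217/40 (G = -72*1/15 - 50*1/80 = -24/5 - 5/8 = -217/40 ≈ -5.4250)
-1599056 + (81*G)*97 = -1599056 + (81*(-217/40))*97 = -1599056 - 17577/40*97 = -1599056 - 1704969/40 = -65667209/40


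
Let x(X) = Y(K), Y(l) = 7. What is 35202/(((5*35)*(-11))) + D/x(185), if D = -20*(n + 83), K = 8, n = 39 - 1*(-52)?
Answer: -992202/1925 ≈ -515.43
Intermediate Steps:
n = 91 (n = 39 + 52 = 91)
x(X) = 7
D = -3480 (D = -20*(91 + 83) = -20*174 = -3480)
35202/(((5*35)*(-11))) + D/x(185) = 35202/(((5*35)*(-11))) - 3480/7 = 35202/((175*(-11))) - 3480*⅐ = 35202/(-1925) - 3480/7 = 35202*(-1/1925) - 3480/7 = -35202/1925 - 3480/7 = -992202/1925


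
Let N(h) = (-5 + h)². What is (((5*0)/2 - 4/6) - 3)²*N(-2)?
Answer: 5929/9 ≈ 658.78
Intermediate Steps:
(((5*0)/2 - 4/6) - 3)²*N(-2) = (((5*0)/2 - 4/6) - 3)²*(-5 - 2)² = ((0*(½) - 4*⅙) - 3)²*(-7)² = ((0 - ⅔) - 3)²*49 = (-⅔ - 3)²*49 = (-11/3)²*49 = (121/9)*49 = 5929/9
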